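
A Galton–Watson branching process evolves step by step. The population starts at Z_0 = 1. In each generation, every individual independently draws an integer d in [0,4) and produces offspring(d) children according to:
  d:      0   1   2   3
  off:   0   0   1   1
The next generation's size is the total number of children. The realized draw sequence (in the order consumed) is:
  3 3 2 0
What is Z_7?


gen 0: Z_0=1, draws=[3], offspring=[1], Z_1=1
gen 1: Z_1=1, draws=[3], offspring=[1], Z_2=1
gen 2: Z_2=1, draws=[2], offspring=[1], Z_3=1
gen 3: Z_3=1, draws=[0], offspring=[0], Z_4=0
gen 4: Z_4=0, draws=[], offspring=[], Z_5=0
gen 5: Z_5=0, draws=[], offspring=[], Z_6=0
gen 6: Z_6=0, draws=[], offspring=[], Z_7=0

0


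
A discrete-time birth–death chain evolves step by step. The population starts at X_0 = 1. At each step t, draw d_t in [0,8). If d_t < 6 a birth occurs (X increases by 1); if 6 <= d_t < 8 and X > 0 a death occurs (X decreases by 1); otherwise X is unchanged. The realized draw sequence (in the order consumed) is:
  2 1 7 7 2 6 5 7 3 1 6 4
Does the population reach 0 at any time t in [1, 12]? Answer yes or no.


t=0: X=1, d=2 → birth, X_1=2
t=1: X=2, d=1 → birth, X_2=3
t=2: X=3, d=7 → death, X_3=2
t=3: X=2, d=7 → death, X_4=1
t=4: X=1, d=2 → birth, X_5=2
t=5: X=2, d=6 → death, X_6=1
t=6: X=1, d=5 → birth, X_7=2
t=7: X=2, d=7 → death, X_8=1
t=8: X=1, d=3 → birth, X_9=2
t=9: X=2, d=1 → birth, X_10=3
t=10: X=3, d=6 → death, X_11=2
t=11: X=2, d=4 → birth, X_12=3

no


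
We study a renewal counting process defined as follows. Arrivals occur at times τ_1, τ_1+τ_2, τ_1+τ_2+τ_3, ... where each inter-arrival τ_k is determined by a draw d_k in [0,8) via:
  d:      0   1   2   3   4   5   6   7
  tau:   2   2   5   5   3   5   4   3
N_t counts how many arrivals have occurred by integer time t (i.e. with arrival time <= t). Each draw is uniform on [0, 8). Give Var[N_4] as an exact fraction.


Inter-arrival values over d=0..7: [2, 2, 5, 5, 3, 5, 4, 3]
Each d has probability 1/8, so the pmf of τ is: f(2) = 1/4, f(3) = 1/4, f(4) = 1/8, f(5) = 3/8
Let p_n(j) = P(N_n = j), with p_0 = [1]. Condition on τ_1: p_n(0) = P(τ > n), and for j >= 1, p_n(j) = Σ_{k<=n} f(k)·p_{n−k}(j−1)
p_1 = [1]  (j = 0)
p_2 = [3/4, 1/4]  (j = 0..1)
p_3 = [1/2, 1/2]  (j = 0..1)
p_4 = [3/8, 9/16, 1/16]  (j = 0..2)
E[N_4] = Σ j·p_4(j) = 11/16;  E[N_4²] = Σ j²·p_4(j) = 13/16
Var[N_4] = 13/16 − (11/16)² = 87/256

87/256


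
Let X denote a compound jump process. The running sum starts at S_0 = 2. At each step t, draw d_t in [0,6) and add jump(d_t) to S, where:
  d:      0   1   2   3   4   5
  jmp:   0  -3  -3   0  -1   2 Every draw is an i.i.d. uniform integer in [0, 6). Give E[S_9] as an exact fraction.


-11/2

Outcome values over d=0..5: [0, -3, -3, 0, -1, 2]
Σy = -5, Σy² = 23, M = 6
μ = -5/6 = -5/6,  σ² = 23/6 − (-5/6)² = 113/36
E[S_9] = 2 + 9·(-5/6) = -11/2


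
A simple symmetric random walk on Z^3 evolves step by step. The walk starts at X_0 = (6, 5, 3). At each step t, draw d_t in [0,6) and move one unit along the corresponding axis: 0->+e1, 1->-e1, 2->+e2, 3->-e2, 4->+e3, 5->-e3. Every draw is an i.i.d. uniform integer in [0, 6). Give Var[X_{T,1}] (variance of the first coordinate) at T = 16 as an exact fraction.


16/3

Outcome values over d=0..5: [1, -1, 0, 0, 0, 0]
Σy = 0, Σy² = 2, M = 6
μ = 0/6 = 0,  σ² = 2/6 − (0)² = 1/3
Independent increments: Var[X_16] = 16·σ² = 16·(1/3) = 16/3


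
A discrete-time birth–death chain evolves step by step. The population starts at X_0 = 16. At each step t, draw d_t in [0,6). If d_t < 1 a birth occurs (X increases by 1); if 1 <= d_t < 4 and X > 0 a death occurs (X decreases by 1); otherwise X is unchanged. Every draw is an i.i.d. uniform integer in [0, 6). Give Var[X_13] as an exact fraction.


65/9

X can drop by at most 1 per step and X_0 = 16 > T = 13, so X_t >= 16 − t >= 3 > 0 for every t <= 13: the floor at 0 (the 'and X > 0' condition) never binds. Hence X_13 = X_0 + Σ_{t<13} Y_t with i.i.d. increments Y_t = y(d_t) ∈ {+1, −1, 0}.
Outcome values over d=0..5: [1, -1, -1, -1, 0, 0]
Σy = -2, Σy² = 4, M = 6
μ = -2/6 = -1/3,  σ² = 4/6 − (-1/3)² = 5/9
Independent increments: Var[X_13] = 13·σ² = 13·(5/9) = 65/9


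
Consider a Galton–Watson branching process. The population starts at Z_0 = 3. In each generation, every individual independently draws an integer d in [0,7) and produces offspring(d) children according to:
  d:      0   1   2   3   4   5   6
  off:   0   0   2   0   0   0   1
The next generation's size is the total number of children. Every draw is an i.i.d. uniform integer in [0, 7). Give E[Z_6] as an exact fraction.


2187/117649

Outcome values over d=0..6: [0, 0, 2, 0, 0, 0, 1]
Σy = 3, Σy² = 5, M = 7
μ = 3/7 = 3/7,  σ² = 5/7 − (3/7)² = 26/49
E[Z_0] = 3
E[Z_1] = 3/7·E[Z_0] = 9/7
E[Z_2] = 3/7·E[Z_1] = 27/49
E[Z_3] = 3/7·E[Z_2] = 81/343
E[Z_4] = 3/7·E[Z_3] = 243/2401
E[Z_5] = 3/7·E[Z_4] = 729/16807
E[Z_6] = 3/7·E[Z_5] = 2187/117649


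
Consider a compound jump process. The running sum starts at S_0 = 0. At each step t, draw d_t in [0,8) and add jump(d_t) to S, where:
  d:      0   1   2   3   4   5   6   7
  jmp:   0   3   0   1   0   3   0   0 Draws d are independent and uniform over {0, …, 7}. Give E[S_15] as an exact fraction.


105/8

Outcome values over d=0..7: [0, 3, 0, 1, 0, 3, 0, 0]
Σy = 7, Σy² = 19, M = 8
μ = 7/8 = 7/8,  σ² = 19/8 − (7/8)² = 103/64
E[S_15] = 0 + 15·(7/8) = 105/8


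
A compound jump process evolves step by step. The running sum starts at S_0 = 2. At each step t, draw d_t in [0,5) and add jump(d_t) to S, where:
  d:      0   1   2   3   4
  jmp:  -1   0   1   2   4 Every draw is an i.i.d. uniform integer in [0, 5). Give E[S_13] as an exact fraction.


88/5

Outcome values over d=0..4: [-1, 0, 1, 2, 4]
Σy = 6, Σy² = 22, M = 5
μ = 6/5 = 6/5,  σ² = 22/5 − (6/5)² = 74/25
E[S_13] = 2 + 13·(6/5) = 88/5


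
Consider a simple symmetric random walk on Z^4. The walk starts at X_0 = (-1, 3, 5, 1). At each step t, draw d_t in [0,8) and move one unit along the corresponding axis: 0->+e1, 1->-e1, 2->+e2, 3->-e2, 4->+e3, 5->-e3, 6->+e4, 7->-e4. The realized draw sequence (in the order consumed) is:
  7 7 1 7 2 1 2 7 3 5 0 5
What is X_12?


t=0: X=(-1, 3, 5, 1), d=7 → -e4, X_1=(-1, 3, 5, 0)
t=1: X=(-1, 3, 5, 0), d=7 → -e4, X_2=(-1, 3, 5, -1)
t=2: X=(-1, 3, 5, -1), d=1 → -e1, X_3=(-2, 3, 5, -1)
t=3: X=(-2, 3, 5, -1), d=7 → -e4, X_4=(-2, 3, 5, -2)
t=4: X=(-2, 3, 5, -2), d=2 → +e2, X_5=(-2, 4, 5, -2)
t=5: X=(-2, 4, 5, -2), d=1 → -e1, X_6=(-3, 4, 5, -2)
t=6: X=(-3, 4, 5, -2), d=2 → +e2, X_7=(-3, 5, 5, -2)
t=7: X=(-3, 5, 5, -2), d=7 → -e4, X_8=(-3, 5, 5, -3)
t=8: X=(-3, 5, 5, -3), d=3 → -e2, X_9=(-3, 4, 5, -3)
t=9: X=(-3, 4, 5, -3), d=5 → -e3, X_10=(-3, 4, 4, -3)
t=10: X=(-3, 4, 4, -3), d=0 → +e1, X_11=(-2, 4, 4, -3)
t=11: X=(-2, 4, 4, -3), d=5 → -e3, X_12=(-2, 4, 3, -3)

(-2, 4, 3, -3)


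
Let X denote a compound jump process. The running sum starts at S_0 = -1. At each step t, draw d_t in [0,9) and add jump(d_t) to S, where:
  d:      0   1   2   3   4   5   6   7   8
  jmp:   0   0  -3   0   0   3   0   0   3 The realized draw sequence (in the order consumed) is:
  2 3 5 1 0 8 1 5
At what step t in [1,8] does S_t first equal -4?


t=0: S=-1, d=2, jump=-3, S_1=-4
t=1: S=-4, d=3, jump=0, S_2=-4
t=2: S=-4, d=5, jump=3, S_3=-1
t=3: S=-1, d=1, jump=0, S_4=-1
t=4: S=-1, d=0, jump=0, S_5=-1
t=5: S=-1, d=8, jump=3, S_6=2
t=6: S=2, d=1, jump=0, S_7=2
t=7: S=2, d=5, jump=3, S_8=5

1


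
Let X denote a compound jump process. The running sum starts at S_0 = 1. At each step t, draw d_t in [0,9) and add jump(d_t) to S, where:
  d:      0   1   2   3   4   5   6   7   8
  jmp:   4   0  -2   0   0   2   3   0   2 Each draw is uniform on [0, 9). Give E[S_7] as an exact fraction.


Outcome values over d=0..8: [4, 0, -2, 0, 0, 2, 3, 0, 2]
Σy = 9, Σy² = 37, M = 9
μ = 9/9 = 1,  σ² = 37/9 − (1)² = 28/9
E[S_7] = 1 + 7·(1) = 8

8


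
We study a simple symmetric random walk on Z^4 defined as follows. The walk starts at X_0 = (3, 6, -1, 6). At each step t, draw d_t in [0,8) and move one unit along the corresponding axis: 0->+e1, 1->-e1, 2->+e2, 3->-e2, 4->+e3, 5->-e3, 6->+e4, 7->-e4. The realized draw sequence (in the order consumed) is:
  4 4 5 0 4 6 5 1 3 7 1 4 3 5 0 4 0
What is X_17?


(4, 4, 1, 6)

t=0: X=(3, 6, -1, 6), d=4 → +e3, X_1=(3, 6, 0, 6)
t=1: X=(3, 6, 0, 6), d=4 → +e3, X_2=(3, 6, 1, 6)
t=2: X=(3, 6, 1, 6), d=5 → -e3, X_3=(3, 6, 0, 6)
t=3: X=(3, 6, 0, 6), d=0 → +e1, X_4=(4, 6, 0, 6)
t=4: X=(4, 6, 0, 6), d=4 → +e3, X_5=(4, 6, 1, 6)
t=5: X=(4, 6, 1, 6), d=6 → +e4, X_6=(4, 6, 1, 7)
t=6: X=(4, 6, 1, 7), d=5 → -e3, X_7=(4, 6, 0, 7)
t=7: X=(4, 6, 0, 7), d=1 → -e1, X_8=(3, 6, 0, 7)
t=8: X=(3, 6, 0, 7), d=3 → -e2, X_9=(3, 5, 0, 7)
t=9: X=(3, 5, 0, 7), d=7 → -e4, X_10=(3, 5, 0, 6)
t=10: X=(3, 5, 0, 6), d=1 → -e1, X_11=(2, 5, 0, 6)
t=11: X=(2, 5, 0, 6), d=4 → +e3, X_12=(2, 5, 1, 6)
t=12: X=(2, 5, 1, 6), d=3 → -e2, X_13=(2, 4, 1, 6)
t=13: X=(2, 4, 1, 6), d=5 → -e3, X_14=(2, 4, 0, 6)
t=14: X=(2, 4, 0, 6), d=0 → +e1, X_15=(3, 4, 0, 6)
t=15: X=(3, 4, 0, 6), d=4 → +e3, X_16=(3, 4, 1, 6)
t=16: X=(3, 4, 1, 6), d=0 → +e1, X_17=(4, 4, 1, 6)


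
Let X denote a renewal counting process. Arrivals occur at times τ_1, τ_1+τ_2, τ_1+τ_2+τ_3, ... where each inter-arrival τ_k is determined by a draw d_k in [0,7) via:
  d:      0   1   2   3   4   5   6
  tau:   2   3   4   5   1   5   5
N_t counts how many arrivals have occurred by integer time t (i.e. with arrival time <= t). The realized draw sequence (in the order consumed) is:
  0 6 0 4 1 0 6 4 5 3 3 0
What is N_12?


draw d_1=0: τ_1=2, arrival time A_1=2
draw d_2=6: τ_2=5, arrival time A_2=7
draw d_3=0: τ_3=2, arrival time A_3=9
draw d_4=4: τ_4=1, arrival time A_4=10
draw d_5=1: τ_5=3, arrival time A_5=13
draw d_6=0: τ_6=2, arrival time A_6=15
draw d_7=6: τ_7=5, arrival time A_7=20
draw d_8=4: τ_8=1, arrival time A_8=21
draw d_9=5: τ_9=5, arrival time A_9=26
draw d_10=3: τ_10=5, arrival time A_10=31
draw d_11=3: τ_11=5, arrival time A_11=36
draw d_12=0: τ_12=2, arrival time A_12=38
N_t over t=0..12: 0:0 1:0 2:1 3:1 4:1 5:1 6:1 7:2 8:2 9:3 10:4 11:4 12:4

4


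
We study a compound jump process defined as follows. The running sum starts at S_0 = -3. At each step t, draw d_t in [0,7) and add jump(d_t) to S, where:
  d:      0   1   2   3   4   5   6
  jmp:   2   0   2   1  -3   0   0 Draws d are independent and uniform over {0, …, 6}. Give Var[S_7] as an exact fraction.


122/7

Outcome values over d=0..6: [2, 0, 2, 1, -3, 0, 0]
Σy = 2, Σy² = 18, M = 7
μ = 2/7 = 2/7,  σ² = 18/7 − (2/7)² = 122/49
Independent increments: Var[S_7] = 7·σ² = 7·(122/49) = 122/7


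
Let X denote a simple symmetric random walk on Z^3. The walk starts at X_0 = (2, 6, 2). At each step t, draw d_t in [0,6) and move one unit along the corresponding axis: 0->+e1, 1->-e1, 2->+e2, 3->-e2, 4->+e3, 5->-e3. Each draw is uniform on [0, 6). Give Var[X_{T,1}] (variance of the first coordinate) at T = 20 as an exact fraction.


Outcome values over d=0..5: [1, -1, 0, 0, 0, 0]
Σy = 0, Σy² = 2, M = 6
μ = 0/6 = 0,  σ² = 2/6 − (0)² = 1/3
Independent increments: Var[X_20] = 20·σ² = 20·(1/3) = 20/3

20/3


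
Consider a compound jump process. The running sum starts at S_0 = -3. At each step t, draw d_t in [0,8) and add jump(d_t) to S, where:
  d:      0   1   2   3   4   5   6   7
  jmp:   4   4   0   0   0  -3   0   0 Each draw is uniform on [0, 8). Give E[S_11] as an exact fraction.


Outcome values over d=0..7: [4, 4, 0, 0, 0, -3, 0, 0]
Σy = 5, Σy² = 41, M = 8
μ = 5/8 = 5/8,  σ² = 41/8 − (5/8)² = 303/64
E[S_11] = -3 + 11·(5/8) = 31/8

31/8


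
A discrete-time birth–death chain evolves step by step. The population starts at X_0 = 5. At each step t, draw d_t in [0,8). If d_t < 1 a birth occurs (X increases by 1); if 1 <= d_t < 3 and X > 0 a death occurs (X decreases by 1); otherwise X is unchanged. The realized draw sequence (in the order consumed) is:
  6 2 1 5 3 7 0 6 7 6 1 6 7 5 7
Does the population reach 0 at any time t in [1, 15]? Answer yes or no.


t=0: X=5, d=6 → hold, X_1=5
t=1: X=5, d=2 → death, X_2=4
t=2: X=4, d=1 → death, X_3=3
t=3: X=3, d=5 → hold, X_4=3
t=4: X=3, d=3 → hold, X_5=3
t=5: X=3, d=7 → hold, X_6=3
t=6: X=3, d=0 → birth, X_7=4
t=7: X=4, d=6 → hold, X_8=4
t=8: X=4, d=7 → hold, X_9=4
t=9: X=4, d=6 → hold, X_10=4
t=10: X=4, d=1 → death, X_11=3
t=11: X=3, d=6 → hold, X_12=3
t=12: X=3, d=7 → hold, X_13=3
t=13: X=3, d=5 → hold, X_14=3
t=14: X=3, d=7 → hold, X_15=3

no


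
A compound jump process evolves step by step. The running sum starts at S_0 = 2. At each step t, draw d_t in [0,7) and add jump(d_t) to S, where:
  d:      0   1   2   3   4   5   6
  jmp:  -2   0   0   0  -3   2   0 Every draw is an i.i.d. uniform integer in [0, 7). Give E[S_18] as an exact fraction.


-40/7

Outcome values over d=0..6: [-2, 0, 0, 0, -3, 2, 0]
Σy = -3, Σy² = 17, M = 7
μ = -3/7 = -3/7,  σ² = 17/7 − (-3/7)² = 110/49
E[S_18] = 2 + 18·(-3/7) = -40/7


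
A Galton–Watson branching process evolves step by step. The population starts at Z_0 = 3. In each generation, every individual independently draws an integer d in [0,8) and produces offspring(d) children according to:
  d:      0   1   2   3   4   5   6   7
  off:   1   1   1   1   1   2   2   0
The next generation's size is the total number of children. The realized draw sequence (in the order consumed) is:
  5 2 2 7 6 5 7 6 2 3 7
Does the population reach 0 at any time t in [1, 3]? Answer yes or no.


gen 0: Z_0=3, draws=[5, 2, 2], offspring=[2, 1, 1], Z_1=4
gen 1: Z_1=4, draws=[7, 6, 5, 7], offspring=[0, 2, 2, 0], Z_2=4
gen 2: Z_2=4, draws=[6, 2, 3, 7], offspring=[2, 1, 1, 0], Z_3=4

no


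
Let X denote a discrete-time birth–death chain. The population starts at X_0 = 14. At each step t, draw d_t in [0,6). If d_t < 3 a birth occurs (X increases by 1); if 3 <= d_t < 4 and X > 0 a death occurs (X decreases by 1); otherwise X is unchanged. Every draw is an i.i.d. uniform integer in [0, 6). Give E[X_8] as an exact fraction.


50/3

X can drop by at most 1 per step and X_0 = 14 > T = 8, so X_t >= 14 − t >= 6 > 0 for every t <= 8: the floor at 0 (the 'and X > 0' condition) never binds. Hence X_8 = X_0 + Σ_{t<8} Y_t with i.i.d. increments Y_t = y(d_t) ∈ {+1, −1, 0}.
Outcome values over d=0..5: [1, 1, 1, -1, 0, 0]
Σy = 2, Σy² = 4, M = 6
μ = 2/6 = 1/3,  σ² = 4/6 − (1/3)² = 5/9
E[X_8] = 14 + 8·(1/3) = 50/3


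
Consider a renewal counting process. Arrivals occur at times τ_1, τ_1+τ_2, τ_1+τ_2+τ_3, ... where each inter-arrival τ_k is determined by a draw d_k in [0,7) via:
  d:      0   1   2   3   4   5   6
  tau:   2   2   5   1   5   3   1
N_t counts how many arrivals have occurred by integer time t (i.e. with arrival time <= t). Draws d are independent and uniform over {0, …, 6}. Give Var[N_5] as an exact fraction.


Inter-arrival values over d=0..6: [2, 2, 5, 1, 5, 3, 1]
Each d has probability 1/7, so the pmf of τ is: f(1) = 2/7, f(2) = 2/7, f(3) = 1/7, f(5) = 2/7
Let p_n(j) = P(N_n = j), with p_0 = [1]. Condition on τ_1: p_n(0) = P(τ > n), and for j >= 1, p_n(j) = Σ_{k<=n} f(k)·p_{n−k}(j−1)
p_1 = [5/7, 2/7]  (j = 0..1)
p_2 = [3/7, 24/49, 4/49]  (j = 0..2)
p_3 = [2/7, 23/49, 76/343, 8/343]  (j = 0..3)
p_4 = [2/7, 15/49, 108/343, 208/2401, 16/2401]  (j = 0..4)
p_5 = [0, 25/49, 100/343, 396/2401, 528/16807, 32/16807]  (j = 0..5)
E[N_5] = Σ j·p_5(j) = 28963/16807;  E[N_5²] = Σ j²·p_5(j) = 62371/16807
Var[N_5] = 62371/16807 − (28963/16807)² = 209414028/282475249

209414028/282475249


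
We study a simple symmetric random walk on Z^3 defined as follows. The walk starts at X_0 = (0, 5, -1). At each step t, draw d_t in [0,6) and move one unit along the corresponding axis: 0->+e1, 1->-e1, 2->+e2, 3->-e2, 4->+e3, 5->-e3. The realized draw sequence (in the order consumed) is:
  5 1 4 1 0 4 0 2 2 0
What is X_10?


(1, 7, 0)

t=0: X=(0, 5, -1), d=5 → -e3, X_1=(0, 5, -2)
t=1: X=(0, 5, -2), d=1 → -e1, X_2=(-1, 5, -2)
t=2: X=(-1, 5, -2), d=4 → +e3, X_3=(-1, 5, -1)
t=3: X=(-1, 5, -1), d=1 → -e1, X_4=(-2, 5, -1)
t=4: X=(-2, 5, -1), d=0 → +e1, X_5=(-1, 5, -1)
t=5: X=(-1, 5, -1), d=4 → +e3, X_6=(-1, 5, 0)
t=6: X=(-1, 5, 0), d=0 → +e1, X_7=(0, 5, 0)
t=7: X=(0, 5, 0), d=2 → +e2, X_8=(0, 6, 0)
t=8: X=(0, 6, 0), d=2 → +e2, X_9=(0, 7, 0)
t=9: X=(0, 7, 0), d=0 → +e1, X_10=(1, 7, 0)


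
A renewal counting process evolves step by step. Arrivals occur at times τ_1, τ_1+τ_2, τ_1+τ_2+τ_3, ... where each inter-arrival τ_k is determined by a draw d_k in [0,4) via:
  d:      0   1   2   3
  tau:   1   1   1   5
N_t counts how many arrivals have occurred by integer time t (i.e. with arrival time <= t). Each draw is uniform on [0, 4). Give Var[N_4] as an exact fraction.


Inter-arrival values over d=0..3: [1, 1, 1, 5]
Each d has probability 1/4, so the pmf of τ is: f(1) = 3/4, f(5) = 1/4
Let p_n(j) = P(N_n = j), with p_0 = [1]. Condition on τ_1: p_n(0) = P(τ > n), and for j >= 1, p_n(j) = Σ_{k<=n} f(k)·p_{n−k}(j−1)
p_1 = [1/4, 3/4]  (j = 0..1)
p_2 = [1/4, 3/16, 9/16]  (j = 0..2)
p_3 = [1/4, 3/16, 9/64, 27/64]  (j = 0..3)
p_4 = [1/4, 3/16, 9/64, 27/256, 81/256]  (j = 0..4)
E[N_4] = Σ j·p_4(j) = 525/256;  E[N_4²] = Σ j²·p_4(j) = 1731/256
Var[N_4] = 1731/256 − (525/256)² = 167511/65536

167511/65536


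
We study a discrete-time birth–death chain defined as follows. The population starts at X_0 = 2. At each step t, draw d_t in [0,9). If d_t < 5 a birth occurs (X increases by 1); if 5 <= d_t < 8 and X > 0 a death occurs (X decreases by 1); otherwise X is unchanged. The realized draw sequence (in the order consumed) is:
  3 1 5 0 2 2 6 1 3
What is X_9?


7

t=0: X=2, d=3 → birth, X_1=3
t=1: X=3, d=1 → birth, X_2=4
t=2: X=4, d=5 → death, X_3=3
t=3: X=3, d=0 → birth, X_4=4
t=4: X=4, d=2 → birth, X_5=5
t=5: X=5, d=2 → birth, X_6=6
t=6: X=6, d=6 → death, X_7=5
t=7: X=5, d=1 → birth, X_8=6
t=8: X=6, d=3 → birth, X_9=7


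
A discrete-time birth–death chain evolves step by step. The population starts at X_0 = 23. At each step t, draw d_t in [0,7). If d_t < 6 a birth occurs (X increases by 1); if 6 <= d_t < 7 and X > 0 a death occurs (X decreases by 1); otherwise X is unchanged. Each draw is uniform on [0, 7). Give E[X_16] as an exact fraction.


241/7

X can drop by at most 1 per step and X_0 = 23 > T = 16, so X_t >= 23 − t >= 7 > 0 for every t <= 16: the floor at 0 (the 'and X > 0' condition) never binds. Hence X_16 = X_0 + Σ_{t<16} Y_t with i.i.d. increments Y_t = y(d_t) ∈ {+1, −1, 0}.
Outcome values over d=0..6: [1, 1, 1, 1, 1, 1, -1]
Σy = 5, Σy² = 7, M = 7
μ = 5/7 = 5/7,  σ² = 7/7 − (5/7)² = 24/49
E[X_16] = 23 + 16·(5/7) = 241/7


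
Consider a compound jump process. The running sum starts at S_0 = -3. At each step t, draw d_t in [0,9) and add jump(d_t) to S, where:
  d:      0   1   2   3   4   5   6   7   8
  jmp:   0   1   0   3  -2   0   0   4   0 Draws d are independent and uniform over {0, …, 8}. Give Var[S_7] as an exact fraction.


Outcome values over d=0..8: [0, 1, 0, 3, -2, 0, 0, 4, 0]
Σy = 6, Σy² = 30, M = 9
μ = 6/9 = 2/3,  σ² = 30/9 − (2/3)² = 26/9
Independent increments: Var[S_7] = 7·σ² = 7·(26/9) = 182/9

182/9


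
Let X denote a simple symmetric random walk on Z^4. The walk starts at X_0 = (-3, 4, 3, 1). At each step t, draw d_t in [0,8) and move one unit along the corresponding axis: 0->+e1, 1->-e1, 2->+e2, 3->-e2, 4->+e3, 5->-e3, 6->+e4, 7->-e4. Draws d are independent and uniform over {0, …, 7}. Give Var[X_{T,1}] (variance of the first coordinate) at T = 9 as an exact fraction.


Outcome values over d=0..7: [1, -1, 0, 0, 0, 0, 0, 0]
Σy = 0, Σy² = 2, M = 8
μ = 0/8 = 0,  σ² = 2/8 − (0)² = 1/4
Independent increments: Var[X_9] = 9·σ² = 9·(1/4) = 9/4

9/4


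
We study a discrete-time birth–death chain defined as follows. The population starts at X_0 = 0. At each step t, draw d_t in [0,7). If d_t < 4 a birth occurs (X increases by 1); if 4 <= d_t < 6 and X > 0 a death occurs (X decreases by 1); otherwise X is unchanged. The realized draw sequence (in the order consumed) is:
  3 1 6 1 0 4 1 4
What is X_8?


t=0: X=0, d=3 → birth, X_1=1
t=1: X=1, d=1 → birth, X_2=2
t=2: X=2, d=6 → hold, X_3=2
t=3: X=2, d=1 → birth, X_4=3
t=4: X=3, d=0 → birth, X_5=4
t=5: X=4, d=4 → death, X_6=3
t=6: X=3, d=1 → birth, X_7=4
t=7: X=4, d=4 → death, X_8=3

3


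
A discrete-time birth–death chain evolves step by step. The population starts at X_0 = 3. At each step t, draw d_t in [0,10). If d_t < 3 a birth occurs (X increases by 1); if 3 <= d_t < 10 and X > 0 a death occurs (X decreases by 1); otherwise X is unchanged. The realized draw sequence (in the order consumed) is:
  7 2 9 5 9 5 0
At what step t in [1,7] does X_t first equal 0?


t=0: X=3, d=7 → death, X_1=2
t=1: X=2, d=2 → birth, X_2=3
t=2: X=3, d=9 → death, X_3=2
t=3: X=2, d=5 → death, X_4=1
t=4: X=1, d=9 → death, X_5=0
t=5: X=0, d=5 → hold, X_6=0
t=6: X=0, d=0 → birth, X_7=1

5


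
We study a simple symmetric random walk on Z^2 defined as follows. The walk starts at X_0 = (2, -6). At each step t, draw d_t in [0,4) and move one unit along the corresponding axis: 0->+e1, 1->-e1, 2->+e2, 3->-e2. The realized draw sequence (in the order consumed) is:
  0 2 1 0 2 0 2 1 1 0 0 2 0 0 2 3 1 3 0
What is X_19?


t=0: X=(2, -6), d=0 → +e1, X_1=(3, -6)
t=1: X=(3, -6), d=2 → +e2, X_2=(3, -5)
t=2: X=(3, -5), d=1 → -e1, X_3=(2, -5)
t=3: X=(2, -5), d=0 → +e1, X_4=(3, -5)
t=4: X=(3, -5), d=2 → +e2, X_5=(3, -4)
t=5: X=(3, -4), d=0 → +e1, X_6=(4, -4)
t=6: X=(4, -4), d=2 → +e2, X_7=(4, -3)
t=7: X=(4, -3), d=1 → -e1, X_8=(3, -3)
t=8: X=(3, -3), d=1 → -e1, X_9=(2, -3)
t=9: X=(2, -3), d=0 → +e1, X_10=(3, -3)
t=10: X=(3, -3), d=0 → +e1, X_11=(4, -3)
t=11: X=(4, -3), d=2 → +e2, X_12=(4, -2)
t=12: X=(4, -2), d=0 → +e1, X_13=(5, -2)
t=13: X=(5, -2), d=0 → +e1, X_14=(6, -2)
t=14: X=(6, -2), d=2 → +e2, X_15=(6, -1)
t=15: X=(6, -1), d=3 → -e2, X_16=(6, -2)
t=16: X=(6, -2), d=1 → -e1, X_17=(5, -2)
t=17: X=(5, -2), d=3 → -e2, X_18=(5, -3)
t=18: X=(5, -3), d=0 → +e1, X_19=(6, -3)

(6, -3)


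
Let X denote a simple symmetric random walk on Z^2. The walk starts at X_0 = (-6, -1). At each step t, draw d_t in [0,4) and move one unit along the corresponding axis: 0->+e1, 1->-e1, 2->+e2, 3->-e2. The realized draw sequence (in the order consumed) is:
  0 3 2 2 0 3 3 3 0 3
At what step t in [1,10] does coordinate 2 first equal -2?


2

t=0: X=(-6, -1), d=0 → +e1, X_1=(-5, -1)
t=1: X=(-5, -1), d=3 → -e2, X_2=(-5, -2)
t=2: X=(-5, -2), d=2 → +e2, X_3=(-5, -1)
t=3: X=(-5, -1), d=2 → +e2, X_4=(-5, 0)
t=4: X=(-5, 0), d=0 → +e1, X_5=(-4, 0)
t=5: X=(-4, 0), d=3 → -e2, X_6=(-4, -1)
t=6: X=(-4, -1), d=3 → -e2, X_7=(-4, -2)
t=7: X=(-4, -2), d=3 → -e2, X_8=(-4, -3)
t=8: X=(-4, -3), d=0 → +e1, X_9=(-3, -3)
t=9: X=(-3, -3), d=3 → -e2, X_10=(-3, -4)


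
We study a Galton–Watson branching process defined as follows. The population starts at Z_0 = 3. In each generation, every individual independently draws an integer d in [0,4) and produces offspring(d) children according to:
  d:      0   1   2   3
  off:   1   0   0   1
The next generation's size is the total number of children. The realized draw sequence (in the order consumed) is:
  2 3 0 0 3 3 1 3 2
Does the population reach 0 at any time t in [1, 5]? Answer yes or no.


gen 0: Z_0=3, draws=[2, 3, 0], offspring=[0, 1, 1], Z_1=2
gen 1: Z_1=2, draws=[0, 3], offspring=[1, 1], Z_2=2
gen 2: Z_2=2, draws=[3, 1], offspring=[1, 0], Z_3=1
gen 3: Z_3=1, draws=[3], offspring=[1], Z_4=1
gen 4: Z_4=1, draws=[2], offspring=[0], Z_5=0

yes


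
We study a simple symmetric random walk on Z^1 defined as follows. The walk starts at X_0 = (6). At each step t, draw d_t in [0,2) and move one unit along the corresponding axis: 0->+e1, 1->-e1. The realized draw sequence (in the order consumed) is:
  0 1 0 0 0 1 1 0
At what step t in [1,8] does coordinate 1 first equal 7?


1

t=0: X=(6), d=0 → +e1, X_1=(7)
t=1: X=(7), d=1 → -e1, X_2=(6)
t=2: X=(6), d=0 → +e1, X_3=(7)
t=3: X=(7), d=0 → +e1, X_4=(8)
t=4: X=(8), d=0 → +e1, X_5=(9)
t=5: X=(9), d=1 → -e1, X_6=(8)
t=6: X=(8), d=1 → -e1, X_7=(7)
t=7: X=(7), d=0 → +e1, X_8=(8)


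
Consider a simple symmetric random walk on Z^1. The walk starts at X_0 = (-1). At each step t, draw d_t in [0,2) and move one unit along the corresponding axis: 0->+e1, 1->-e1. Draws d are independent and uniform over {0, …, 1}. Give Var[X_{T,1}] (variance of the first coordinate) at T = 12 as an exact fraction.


12

Outcome values over d=0..1: [1, -1]
Σy = 0, Σy² = 2, M = 2
μ = 0/2 = 0,  σ² = 2/2 − (0)² = 1
Independent increments: Var[X_12] = 12·σ² = 12·(1) = 12


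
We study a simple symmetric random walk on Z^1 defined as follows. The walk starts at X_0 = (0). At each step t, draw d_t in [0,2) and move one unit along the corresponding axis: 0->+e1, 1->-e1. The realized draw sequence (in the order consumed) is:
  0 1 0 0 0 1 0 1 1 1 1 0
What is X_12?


t=0: X=(0), d=0 → +e1, X_1=(1)
t=1: X=(1), d=1 → -e1, X_2=(0)
t=2: X=(0), d=0 → +e1, X_3=(1)
t=3: X=(1), d=0 → +e1, X_4=(2)
t=4: X=(2), d=0 → +e1, X_5=(3)
t=5: X=(3), d=1 → -e1, X_6=(2)
t=6: X=(2), d=0 → +e1, X_7=(3)
t=7: X=(3), d=1 → -e1, X_8=(2)
t=8: X=(2), d=1 → -e1, X_9=(1)
t=9: X=(1), d=1 → -e1, X_10=(0)
t=10: X=(0), d=1 → -e1, X_11=(-1)
t=11: X=(-1), d=0 → +e1, X_12=(0)

(0)


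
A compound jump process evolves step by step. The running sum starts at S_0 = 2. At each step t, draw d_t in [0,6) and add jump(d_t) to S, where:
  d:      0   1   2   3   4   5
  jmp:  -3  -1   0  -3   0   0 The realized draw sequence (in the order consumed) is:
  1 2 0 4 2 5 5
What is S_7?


t=0: S=2, d=1, jump=-1, S_1=1
t=1: S=1, d=2, jump=0, S_2=1
t=2: S=1, d=0, jump=-3, S_3=-2
t=3: S=-2, d=4, jump=0, S_4=-2
t=4: S=-2, d=2, jump=0, S_5=-2
t=5: S=-2, d=5, jump=0, S_6=-2
t=6: S=-2, d=5, jump=0, S_7=-2

-2


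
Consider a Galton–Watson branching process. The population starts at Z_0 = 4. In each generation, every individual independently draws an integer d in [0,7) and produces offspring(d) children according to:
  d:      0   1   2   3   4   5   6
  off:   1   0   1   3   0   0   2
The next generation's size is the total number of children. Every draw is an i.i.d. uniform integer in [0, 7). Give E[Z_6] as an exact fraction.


Outcome values over d=0..6: [1, 0, 1, 3, 0, 0, 2]
Σy = 7, Σy² = 15, M = 7
μ = 7/7 = 1,  σ² = 15/7 − (1)² = 8/7
E[Z_0] = 4
E[Z_1] = 1·E[Z_0] = 4
E[Z_2] = 1·E[Z_1] = 4
E[Z_3] = 1·E[Z_2] = 4
E[Z_4] = 1·E[Z_3] = 4
E[Z_5] = 1·E[Z_4] = 4
E[Z_6] = 1·E[Z_5] = 4

4


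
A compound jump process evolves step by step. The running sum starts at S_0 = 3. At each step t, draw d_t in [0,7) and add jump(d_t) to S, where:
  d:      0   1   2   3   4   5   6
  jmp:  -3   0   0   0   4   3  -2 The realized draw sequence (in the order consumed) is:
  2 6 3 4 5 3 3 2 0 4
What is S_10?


9

t=0: S=3, d=2, jump=0, S_1=3
t=1: S=3, d=6, jump=-2, S_2=1
t=2: S=1, d=3, jump=0, S_3=1
t=3: S=1, d=4, jump=4, S_4=5
t=4: S=5, d=5, jump=3, S_5=8
t=5: S=8, d=3, jump=0, S_6=8
t=6: S=8, d=3, jump=0, S_7=8
t=7: S=8, d=2, jump=0, S_8=8
t=8: S=8, d=0, jump=-3, S_9=5
t=9: S=5, d=4, jump=4, S_10=9


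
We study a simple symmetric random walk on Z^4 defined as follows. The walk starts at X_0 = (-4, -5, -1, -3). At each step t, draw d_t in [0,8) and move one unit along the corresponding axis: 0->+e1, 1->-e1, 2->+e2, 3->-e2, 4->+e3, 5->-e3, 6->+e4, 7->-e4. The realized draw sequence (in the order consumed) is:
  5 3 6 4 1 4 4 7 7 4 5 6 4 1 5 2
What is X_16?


(-6, -5, 1, -3)

t=0: X=(-4, -5, -1, -3), d=5 → -e3, X_1=(-4, -5, -2, -3)
t=1: X=(-4, -5, -2, -3), d=3 → -e2, X_2=(-4, -6, -2, -3)
t=2: X=(-4, -6, -2, -3), d=6 → +e4, X_3=(-4, -6, -2, -2)
t=3: X=(-4, -6, -2, -2), d=4 → +e3, X_4=(-4, -6, -1, -2)
t=4: X=(-4, -6, -1, -2), d=1 → -e1, X_5=(-5, -6, -1, -2)
t=5: X=(-5, -6, -1, -2), d=4 → +e3, X_6=(-5, -6, 0, -2)
t=6: X=(-5, -6, 0, -2), d=4 → +e3, X_7=(-5, -6, 1, -2)
t=7: X=(-5, -6, 1, -2), d=7 → -e4, X_8=(-5, -6, 1, -3)
t=8: X=(-5, -6, 1, -3), d=7 → -e4, X_9=(-5, -6, 1, -4)
t=9: X=(-5, -6, 1, -4), d=4 → +e3, X_10=(-5, -6, 2, -4)
t=10: X=(-5, -6, 2, -4), d=5 → -e3, X_11=(-5, -6, 1, -4)
t=11: X=(-5, -6, 1, -4), d=6 → +e4, X_12=(-5, -6, 1, -3)
t=12: X=(-5, -6, 1, -3), d=4 → +e3, X_13=(-5, -6, 2, -3)
t=13: X=(-5, -6, 2, -3), d=1 → -e1, X_14=(-6, -6, 2, -3)
t=14: X=(-6, -6, 2, -3), d=5 → -e3, X_15=(-6, -6, 1, -3)
t=15: X=(-6, -6, 1, -3), d=2 → +e2, X_16=(-6, -5, 1, -3)


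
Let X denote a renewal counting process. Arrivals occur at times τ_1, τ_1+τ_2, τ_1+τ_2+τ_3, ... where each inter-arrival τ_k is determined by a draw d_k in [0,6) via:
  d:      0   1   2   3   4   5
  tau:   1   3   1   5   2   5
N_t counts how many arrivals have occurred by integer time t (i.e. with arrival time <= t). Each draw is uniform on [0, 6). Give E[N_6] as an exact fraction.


11657/5832

Inter-arrival values over d=0..5: [1, 3, 1, 5, 2, 5]
Each d has probability 1/6, so the pmf of τ is: f(1) = 1/3, f(2) = 1/6, f(3) = 1/6, f(5) = 1/3
Renewal equation for m(n) = E[N_n]: condition on τ_1 = k (if k <= n, one arrival plus a fresh copy on the remaining n−k steps): m(n) = F(n) + Σ_{k<=n} f(k)·m(n−k), where F(n) = P(τ <= n) and m(0) = 0
m(1) = F(1) = 1/3
m(2) = F(2) + f(1)·m(1) = 1/2 + 1/3·1/3 = 11/18
m(3) = F(3) + f(1)·m(2) + f(2)·m(1) = 2/3 + 1/3·11/18 + 1/6·1/3 = 25/27
m(4) = F(4) + f(1)·m(3) + f(2)·m(2) + f(3)·m(1) = 2/3 + 1/3·25/27 + 1/6·11/18 + 1/6·1/3 = 367/324
m(5) = F(5) + f(1)·m(4) + f(2)·m(3) + f(3)·m(2) = 1 + 1/3·367/324 + 1/6·25/27 + 1/6·11/18 = 397/243
m(6) = F(6) + f(1)·m(5) + f(2)·m(4) + f(3)·m(3) + f(5)·m(1) = 1 + 1/3·397/243 + 1/6·367/324 + 1/6·25/27 + 1/3·1/3 = 11657/5832
E[N_6] = m(6) = 11657/5832


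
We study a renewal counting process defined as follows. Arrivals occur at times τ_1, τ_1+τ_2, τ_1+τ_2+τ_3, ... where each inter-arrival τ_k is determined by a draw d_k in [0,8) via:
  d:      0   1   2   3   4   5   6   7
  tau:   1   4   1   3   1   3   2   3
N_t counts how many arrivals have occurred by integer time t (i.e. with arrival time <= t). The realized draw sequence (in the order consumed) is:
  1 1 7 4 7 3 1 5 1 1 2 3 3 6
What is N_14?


draw d_1=1: τ_1=4, arrival time A_1=4
draw d_2=1: τ_2=4, arrival time A_2=8
draw d_3=7: τ_3=3, arrival time A_3=11
draw d_4=4: τ_4=1, arrival time A_4=12
draw d_5=7: τ_5=3, arrival time A_5=15
draw d_6=3: τ_6=3, arrival time A_6=18
draw d_7=1: τ_7=4, arrival time A_7=22
draw d_8=5: τ_8=3, arrival time A_8=25
draw d_9=1: τ_9=4, arrival time A_9=29
draw d_10=1: τ_10=4, arrival time A_10=33
draw d_11=2: τ_11=1, arrival time A_11=34
draw d_12=3: τ_12=3, arrival time A_12=37
draw d_13=3: τ_13=3, arrival time A_13=40
draw d_14=6: τ_14=2, arrival time A_14=42
N_t over t=0..14: 0:0 1:0 2:0 3:0 4:1 5:1 6:1 7:1 8:2 9:2 10:2 11:3 12:4 13:4 14:4

4


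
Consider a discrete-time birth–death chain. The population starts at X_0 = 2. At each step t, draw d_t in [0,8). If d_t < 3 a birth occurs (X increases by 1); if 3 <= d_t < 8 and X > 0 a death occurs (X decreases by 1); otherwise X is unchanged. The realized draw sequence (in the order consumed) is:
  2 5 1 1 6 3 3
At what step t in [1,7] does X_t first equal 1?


t=0: X=2, d=2 → birth, X_1=3
t=1: X=3, d=5 → death, X_2=2
t=2: X=2, d=1 → birth, X_3=3
t=3: X=3, d=1 → birth, X_4=4
t=4: X=4, d=6 → death, X_5=3
t=5: X=3, d=3 → death, X_6=2
t=6: X=2, d=3 → death, X_7=1

7


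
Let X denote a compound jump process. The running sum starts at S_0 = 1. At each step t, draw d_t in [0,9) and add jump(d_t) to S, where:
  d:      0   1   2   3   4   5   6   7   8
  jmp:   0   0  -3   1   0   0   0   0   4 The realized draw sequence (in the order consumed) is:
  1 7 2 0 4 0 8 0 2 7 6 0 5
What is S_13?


-1

t=0: S=1, d=1, jump=0, S_1=1
t=1: S=1, d=7, jump=0, S_2=1
t=2: S=1, d=2, jump=-3, S_3=-2
t=3: S=-2, d=0, jump=0, S_4=-2
t=4: S=-2, d=4, jump=0, S_5=-2
t=5: S=-2, d=0, jump=0, S_6=-2
t=6: S=-2, d=8, jump=4, S_7=2
t=7: S=2, d=0, jump=0, S_8=2
t=8: S=2, d=2, jump=-3, S_9=-1
t=9: S=-1, d=7, jump=0, S_10=-1
t=10: S=-1, d=6, jump=0, S_11=-1
t=11: S=-1, d=0, jump=0, S_12=-1
t=12: S=-1, d=5, jump=0, S_13=-1


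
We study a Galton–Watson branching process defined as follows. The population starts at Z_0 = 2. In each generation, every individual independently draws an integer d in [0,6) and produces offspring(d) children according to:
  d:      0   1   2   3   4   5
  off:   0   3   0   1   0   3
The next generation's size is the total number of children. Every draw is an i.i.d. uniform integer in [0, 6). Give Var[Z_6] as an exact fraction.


Outcome values over d=0..5: [0, 3, 0, 1, 0, 3]
Σy = 7, Σy² = 19, M = 6
μ = 7/6 = 7/6,  σ² = 19/6 − (7/6)² = 65/36
V_0 = 0, E_0 = 2
V_1 = 65/36·E_0 + (7/6)²·V_0 = 65/18;  E_1 = 7/3
V_2 = 65/36·E_1 + (7/6)²·V_1 = 5915/648;  E_2 = 49/18
V_3 = 65/36·E_2 + (7/6)²·V_2 = 404495/23328;  E_3 = 343/108
V_4 = 65/36·E_3 + (7/6)²·V_3 = 24635975/839808;  E_4 = 2401/648
V_5 = 65/36·E_4 + (7/6)²·V_4 = 1409423015/30233088;  E_5 = 16807/3888
V_6 = 65/36·E_5 + (7/6)²·V_5 = 77556657815/1088391168;  E_6 = 117649/23328

77556657815/1088391168


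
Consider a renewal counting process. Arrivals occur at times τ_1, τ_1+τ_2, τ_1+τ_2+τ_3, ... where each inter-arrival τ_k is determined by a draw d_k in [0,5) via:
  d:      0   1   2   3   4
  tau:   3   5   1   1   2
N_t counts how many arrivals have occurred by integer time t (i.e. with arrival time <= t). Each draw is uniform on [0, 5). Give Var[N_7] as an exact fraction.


Inter-arrival values over d=0..4: [3, 5, 1, 1, 2]
Each d has probability 1/5, so the pmf of τ is: f(1) = 2/5, f(2) = 1/5, f(3) = 1/5, f(5) = 1/5
Let p_n(j) = P(N_n = j), with p_0 = [1]. Condition on τ_1: p_n(0) = P(τ > n), and for j >= 1, p_n(j) = Σ_{k<=n} f(k)·p_{n−k}(j−1)
p_1 = [3/5, 2/5]  (j = 0..1)
p_2 = [2/5, 11/25, 4/25]  (j = 0..2)
p_3 = [1/5, 12/25, 32/125, 8/125]  (j = 0..3)
p_4 = [1/5, 7/25, 9/25, 84/625, 16/625]  (j = 0..4)
p_5 = [0, 2/5, 37/125, 142/625, 208/3125, 32/3125]  (j = 0..5)
p_6 = [0, 1/5, 49/125, 151/625, 408/3125, 496/15625, 64/15625]  (j = 0..6)
p_7 = [0, 3/25, 38/125, 8/25, 528/3125, 1104/15625, 1152/78125, 128/78125]  (j = 0..7)
E[N_7] = Σ j·p_7(j) = 220083/78125;  E[N_7²] = Σ j²·p_7(j) = 726319/78125
Var[N_7] = 726319/78125 − (220083/78125)² = 8307144986/6103515625

8307144986/6103515625


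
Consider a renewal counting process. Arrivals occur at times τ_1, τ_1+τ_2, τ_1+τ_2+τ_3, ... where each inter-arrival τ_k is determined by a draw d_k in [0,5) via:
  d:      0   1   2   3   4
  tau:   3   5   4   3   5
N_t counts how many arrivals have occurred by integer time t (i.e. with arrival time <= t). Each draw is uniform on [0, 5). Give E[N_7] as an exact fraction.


33/25

Inter-arrival values over d=0..4: [3, 5, 4, 3, 5]
Each d has probability 1/5, so the pmf of τ is: f(3) = 2/5, f(4) = 1/5, f(5) = 2/5
Renewal equation for m(n) = E[N_n]: condition on τ_1 = k (if k <= n, one arrival plus a fresh copy on the remaining n−k steps): m(n) = F(n) + Σ_{k<=n} f(k)·m(n−k), where F(n) = P(τ <= n) and m(0) = 0
m(1) = F(1) = 0
m(2) = F(2) = 0
m(3) = F(3) = 2/5
m(4) = F(4) = 3/5
m(5) = F(5) = 1
m(6) = F(6) + f(3)·m(3) = 1 + 2/5·2/5 = 29/25
m(7) = F(7) + f(3)·m(4) + f(4)·m(3) = 1 + 2/5·3/5 + 1/5·2/5 = 33/25
E[N_7] = m(7) = 33/25


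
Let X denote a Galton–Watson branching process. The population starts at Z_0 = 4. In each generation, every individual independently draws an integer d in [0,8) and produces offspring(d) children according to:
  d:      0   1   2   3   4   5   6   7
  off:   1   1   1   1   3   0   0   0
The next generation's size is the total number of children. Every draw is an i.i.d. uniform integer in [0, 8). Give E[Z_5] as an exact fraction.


16807/8192

Outcome values over d=0..7: [1, 1, 1, 1, 3, 0, 0, 0]
Σy = 7, Σy² = 13, M = 8
μ = 7/8 = 7/8,  σ² = 13/8 − (7/8)² = 55/64
E[Z_0] = 4
E[Z_1] = 7/8·E[Z_0] = 7/2
E[Z_2] = 7/8·E[Z_1] = 49/16
E[Z_3] = 7/8·E[Z_2] = 343/128
E[Z_4] = 7/8·E[Z_3] = 2401/1024
E[Z_5] = 7/8·E[Z_4] = 16807/8192


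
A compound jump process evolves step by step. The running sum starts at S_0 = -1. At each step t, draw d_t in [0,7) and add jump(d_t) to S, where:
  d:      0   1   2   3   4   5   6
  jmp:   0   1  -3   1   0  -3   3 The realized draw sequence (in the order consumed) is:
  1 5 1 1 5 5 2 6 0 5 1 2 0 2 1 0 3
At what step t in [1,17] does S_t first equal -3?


2

t=0: S=-1, d=1, jump=1, S_1=0
t=1: S=0, d=5, jump=-3, S_2=-3
t=2: S=-3, d=1, jump=1, S_3=-2
t=3: S=-2, d=1, jump=1, S_4=-1
t=4: S=-1, d=5, jump=-3, S_5=-4
t=5: S=-4, d=5, jump=-3, S_6=-7
t=6: S=-7, d=2, jump=-3, S_7=-10
t=7: S=-10, d=6, jump=3, S_8=-7
t=8: S=-7, d=0, jump=0, S_9=-7
t=9: S=-7, d=5, jump=-3, S_10=-10
t=10: S=-10, d=1, jump=1, S_11=-9
t=11: S=-9, d=2, jump=-3, S_12=-12
t=12: S=-12, d=0, jump=0, S_13=-12
t=13: S=-12, d=2, jump=-3, S_14=-15
t=14: S=-15, d=1, jump=1, S_15=-14
t=15: S=-14, d=0, jump=0, S_16=-14
t=16: S=-14, d=3, jump=1, S_17=-13


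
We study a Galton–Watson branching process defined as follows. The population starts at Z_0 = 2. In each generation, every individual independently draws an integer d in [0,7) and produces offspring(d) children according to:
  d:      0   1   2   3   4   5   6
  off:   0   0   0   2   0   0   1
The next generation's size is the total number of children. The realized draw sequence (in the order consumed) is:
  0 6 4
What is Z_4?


0

gen 0: Z_0=2, draws=[0, 6], offspring=[0, 1], Z_1=1
gen 1: Z_1=1, draws=[4], offspring=[0], Z_2=0
gen 2: Z_2=0, draws=[], offspring=[], Z_3=0
gen 3: Z_3=0, draws=[], offspring=[], Z_4=0


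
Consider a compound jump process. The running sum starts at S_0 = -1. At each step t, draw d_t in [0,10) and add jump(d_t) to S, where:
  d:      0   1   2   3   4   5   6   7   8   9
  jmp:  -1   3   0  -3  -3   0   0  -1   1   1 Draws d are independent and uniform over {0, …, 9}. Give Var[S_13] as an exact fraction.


3913/100

Outcome values over d=0..9: [-1, 3, 0, -3, -3, 0, 0, -1, 1, 1]
Σy = -3, Σy² = 31, M = 10
μ = -3/10 = -3/10,  σ² = 31/10 − (-3/10)² = 301/100
Independent increments: Var[S_13] = 13·σ² = 13·(301/100) = 3913/100


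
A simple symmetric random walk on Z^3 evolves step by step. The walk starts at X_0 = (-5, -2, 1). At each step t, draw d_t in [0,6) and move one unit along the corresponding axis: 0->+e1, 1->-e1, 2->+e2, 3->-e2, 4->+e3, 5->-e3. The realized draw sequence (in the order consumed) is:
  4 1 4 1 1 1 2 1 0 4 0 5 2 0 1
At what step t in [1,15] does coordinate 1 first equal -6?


t=0: X=(-5, -2, 1), d=4 → +e3, X_1=(-5, -2, 2)
t=1: X=(-5, -2, 2), d=1 → -e1, X_2=(-6, -2, 2)
t=2: X=(-6, -2, 2), d=4 → +e3, X_3=(-6, -2, 3)
t=3: X=(-6, -2, 3), d=1 → -e1, X_4=(-7, -2, 3)
t=4: X=(-7, -2, 3), d=1 → -e1, X_5=(-8, -2, 3)
t=5: X=(-8, -2, 3), d=1 → -e1, X_6=(-9, -2, 3)
t=6: X=(-9, -2, 3), d=2 → +e2, X_7=(-9, -1, 3)
t=7: X=(-9, -1, 3), d=1 → -e1, X_8=(-10, -1, 3)
t=8: X=(-10, -1, 3), d=0 → +e1, X_9=(-9, -1, 3)
t=9: X=(-9, -1, 3), d=4 → +e3, X_10=(-9, -1, 4)
t=10: X=(-9, -1, 4), d=0 → +e1, X_11=(-8, -1, 4)
t=11: X=(-8, -1, 4), d=5 → -e3, X_12=(-8, -1, 3)
t=12: X=(-8, -1, 3), d=2 → +e2, X_13=(-8, 0, 3)
t=13: X=(-8, 0, 3), d=0 → +e1, X_14=(-7, 0, 3)
t=14: X=(-7, 0, 3), d=1 → -e1, X_15=(-8, 0, 3)

2


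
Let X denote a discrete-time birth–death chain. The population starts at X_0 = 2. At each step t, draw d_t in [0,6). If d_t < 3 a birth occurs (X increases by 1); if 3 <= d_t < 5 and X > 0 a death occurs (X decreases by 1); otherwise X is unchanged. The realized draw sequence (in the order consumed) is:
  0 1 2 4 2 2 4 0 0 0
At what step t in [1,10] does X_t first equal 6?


t=0: X=2, d=0 → birth, X_1=3
t=1: X=3, d=1 → birth, X_2=4
t=2: X=4, d=2 → birth, X_3=5
t=3: X=5, d=4 → death, X_4=4
t=4: X=4, d=2 → birth, X_5=5
t=5: X=5, d=2 → birth, X_6=6
t=6: X=6, d=4 → death, X_7=5
t=7: X=5, d=0 → birth, X_8=6
t=8: X=6, d=0 → birth, X_9=7
t=9: X=7, d=0 → birth, X_10=8

6
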